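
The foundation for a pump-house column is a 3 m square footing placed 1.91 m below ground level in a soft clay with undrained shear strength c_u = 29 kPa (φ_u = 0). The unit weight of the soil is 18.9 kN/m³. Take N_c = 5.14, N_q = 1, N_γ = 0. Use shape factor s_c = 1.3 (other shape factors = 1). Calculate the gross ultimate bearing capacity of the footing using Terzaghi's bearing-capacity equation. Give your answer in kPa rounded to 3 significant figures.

q_ult ≈ 230 kPa

Effective surcharge at the founding depth q = γ·D_f = 18.9 × 1.91 = 36.099 kPa.
q_ult = c·N_c·s_c + q·N_q
     = 29 × 5.14 × 1.3 + 36.099 × 1
     = 193.78 + 36.099 = 229.88 kPa.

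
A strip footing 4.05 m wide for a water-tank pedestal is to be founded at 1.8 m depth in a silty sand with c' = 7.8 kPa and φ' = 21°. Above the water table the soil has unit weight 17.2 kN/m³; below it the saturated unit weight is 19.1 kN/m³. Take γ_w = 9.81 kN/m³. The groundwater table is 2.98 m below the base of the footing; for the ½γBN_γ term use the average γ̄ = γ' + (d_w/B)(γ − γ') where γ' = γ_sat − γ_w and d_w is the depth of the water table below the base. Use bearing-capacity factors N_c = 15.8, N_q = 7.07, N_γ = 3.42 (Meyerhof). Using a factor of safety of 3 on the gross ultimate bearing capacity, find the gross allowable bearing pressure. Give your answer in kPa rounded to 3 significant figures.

q_all ≈ 149 kPa

q = γ·D_f = 17.2 × 1.8 = 30.96 kPa.
γ' = 9.29 kN/m³; averaging over the depth B below the base, γ̄ = γ' + (d_w/B)(γ − γ') = 15.11 kN/m³.
c·N_c = 7.8 × 15.8 = 123.24 kPa
q·N_q = 30.96 × 7.07 = 218.89 kPa
0.5·γ·B·N_γ = 0.5 × 15.11 × 4.05 × 3.42 = 104.65 kPa
q_ult = 123.24 + 218.89 + 104.65 = 446.77 kPa.
q_all = 446.77 / 3 = 148.92 kPa.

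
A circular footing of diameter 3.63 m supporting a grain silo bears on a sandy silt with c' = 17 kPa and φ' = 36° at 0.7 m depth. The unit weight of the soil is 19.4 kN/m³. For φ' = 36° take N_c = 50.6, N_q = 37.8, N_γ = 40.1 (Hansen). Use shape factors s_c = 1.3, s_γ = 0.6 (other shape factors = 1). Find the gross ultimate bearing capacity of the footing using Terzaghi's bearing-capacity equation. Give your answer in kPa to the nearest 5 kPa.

q_ult ≈ 2480 kPa

Overburden at base level: q = 19.4 × 0.7 = 13.58 kPa.
Cohesion term c·N_c·s_c = 17 × 50.6 × 1.3 = 1118.3 kPa; surcharge term q·N_q = 13.58 × 37.8 = 513.32 kPa; self-weight term 0.5·γ·B·N_γ·s_γ = 0.5 × 19.4 × 3.63 × 40.1 × 0.6 = 847.18 kPa.
q_ult = 1118.3 + 513.32 + 847.18 = 2478.8 kPa.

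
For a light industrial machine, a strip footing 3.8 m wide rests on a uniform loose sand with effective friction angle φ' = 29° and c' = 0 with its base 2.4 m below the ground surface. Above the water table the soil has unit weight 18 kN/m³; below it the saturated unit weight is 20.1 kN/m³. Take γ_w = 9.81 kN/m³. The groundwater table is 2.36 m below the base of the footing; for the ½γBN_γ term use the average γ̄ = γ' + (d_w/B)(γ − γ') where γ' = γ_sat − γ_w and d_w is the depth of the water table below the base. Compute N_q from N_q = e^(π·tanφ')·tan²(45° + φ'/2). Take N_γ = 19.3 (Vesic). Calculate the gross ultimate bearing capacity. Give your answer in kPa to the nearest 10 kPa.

q_ult ≈ 1260 kPa

tan29° = 0.5543, so N_q = e^(π×0.5543)·tan²(59.5°) = 5.705 × 2.882 = 16.44.
q = γ·D_f = 18 × 2.4 = 43.2 kPa.
γ' = 10.29 kN/m³; averaging over the depth B below the base, γ̄ = γ' + (d_w/B)(γ − γ') = 15.078 kN/m³.
q·N_q = 43.2 × 16.443 = 710.35 kPa
0.5·γ·B·N_γ = 0.5 × 15.078 × 3.8 × 19.3 = 552.92 kPa
q_ult = 710.35 + 552.92 = 1263.3 kPa.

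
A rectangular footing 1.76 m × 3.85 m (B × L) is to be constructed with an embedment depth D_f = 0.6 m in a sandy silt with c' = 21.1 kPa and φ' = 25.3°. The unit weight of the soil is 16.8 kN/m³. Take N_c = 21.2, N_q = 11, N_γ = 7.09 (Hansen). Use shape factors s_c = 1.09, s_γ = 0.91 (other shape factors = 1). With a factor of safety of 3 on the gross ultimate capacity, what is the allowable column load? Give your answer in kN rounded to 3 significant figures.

Effective surcharge at the founding depth q = γ·D_f = 16.8 × 0.6 = 10.08 kPa.
q_ult = c·N_c·s_c + q·N_q + 0.5·γ·B·N_γ·s_γ
     = 21.1 × 21.2 × 1.09 + 10.08 × 11 + 0.5 × 16.8 × 1.76 × 7.09 × 0.91
     = 487.58 + 110.88 + 95.385 = 693.84 kPa.
Gross allowable pressure q_all = 693.84 / 3 = 231.28 kPa.
Footing area = 6.776 m², so allowable column load = 231.28 × 6.776 = 1567.2 kN.

P_all ≈ 1570 kN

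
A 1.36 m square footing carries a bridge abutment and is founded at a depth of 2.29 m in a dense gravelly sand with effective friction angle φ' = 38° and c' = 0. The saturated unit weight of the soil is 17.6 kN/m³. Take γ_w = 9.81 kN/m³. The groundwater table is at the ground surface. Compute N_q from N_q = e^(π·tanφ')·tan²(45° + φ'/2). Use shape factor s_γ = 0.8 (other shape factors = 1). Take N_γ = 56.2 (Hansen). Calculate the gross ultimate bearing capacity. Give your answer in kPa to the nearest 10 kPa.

q_ult ≈ 1110 kPa

tan38° = 0.7813, so N_q = e^(π×0.7813)·tan²(64°) = 11.64 × 4.204 = 48.93.
γ' = 17.6 − 9.81 = 7.79 kN/m³ (submerged throughout). q = 7.79 × 2.29 = 17.839 kPa; the same γ' applies in the ½γBN_γ term.
q·N_q = 17.839 × 48.933 = 872.93 kPa
0.5·γ·B·N_γ·s_γ = 0.5 × 7.79 × 1.36 × 56.2 × 0.8 = 238.16 kPa
q_ult = 872.93 + 238.16 = 1111.1 kPa.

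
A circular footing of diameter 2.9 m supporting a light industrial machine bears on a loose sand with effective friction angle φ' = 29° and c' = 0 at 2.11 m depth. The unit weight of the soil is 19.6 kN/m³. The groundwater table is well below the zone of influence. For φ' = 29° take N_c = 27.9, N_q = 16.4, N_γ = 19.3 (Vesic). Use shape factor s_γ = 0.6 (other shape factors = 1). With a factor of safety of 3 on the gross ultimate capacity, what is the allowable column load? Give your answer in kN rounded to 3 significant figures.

Effective surcharge at the founding depth q = γ·D_f = 19.6 × 2.11 = 41.356 kPa.
q_ult = q·N_q + 0.5·γ·B·N_γ·s_γ
     = 41.356 × 16.4 + 0.5 × 19.6 × 2.9 × 19.3 × 0.6
     = 678.24 + 329.1 = 1007.3 kPa.
Gross allowable pressure q_all = 1007.3 / 3 = 335.78 kPa.
Footing area = 6.6052 m², so allowable column load = 335.78 × 6.6052 = 2217.9 kN.

P_all ≈ 2220 kN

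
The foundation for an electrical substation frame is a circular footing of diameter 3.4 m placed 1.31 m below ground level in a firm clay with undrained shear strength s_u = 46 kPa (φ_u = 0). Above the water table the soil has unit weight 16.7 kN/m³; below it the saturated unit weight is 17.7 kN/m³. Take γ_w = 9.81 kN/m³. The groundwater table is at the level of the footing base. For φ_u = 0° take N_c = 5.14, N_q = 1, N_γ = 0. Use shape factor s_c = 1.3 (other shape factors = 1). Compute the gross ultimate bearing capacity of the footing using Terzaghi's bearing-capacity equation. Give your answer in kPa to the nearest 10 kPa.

q_ult ≈ 330 kPa

q = γ·D_f = 16.7 × 1.31 = 21.877 kPa.
c·N_c·s_c = 46 × 5.14 × 1.3 = 307.37 kPa
q·N_q = 21.877 × 1 = 21.877 kPa
q_ult = 307.37 + 21.877 = 329.25 kPa.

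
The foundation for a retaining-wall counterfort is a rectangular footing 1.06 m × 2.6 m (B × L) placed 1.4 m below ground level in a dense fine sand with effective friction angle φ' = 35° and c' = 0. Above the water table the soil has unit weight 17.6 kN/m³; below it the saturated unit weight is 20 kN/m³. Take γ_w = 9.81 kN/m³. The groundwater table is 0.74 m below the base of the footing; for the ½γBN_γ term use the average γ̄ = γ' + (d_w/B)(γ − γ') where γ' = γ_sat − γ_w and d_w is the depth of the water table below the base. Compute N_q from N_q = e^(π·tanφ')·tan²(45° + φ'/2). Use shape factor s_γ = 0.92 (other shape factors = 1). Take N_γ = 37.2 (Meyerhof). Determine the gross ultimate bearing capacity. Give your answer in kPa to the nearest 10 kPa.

tan35° = 0.7002, so N_q = e^(π×0.7002)·tan²(62.5°) = 9.023 × 3.69 = 33.3.
q = γ·D_f = 17.6 × 1.4 = 24.64 kPa.
γ' = 10.19 kN/m³; averaging over the depth B below the base, γ̄ = γ' + (d_w/B)(γ − γ') = 15.363 kN/m³.
q·N_q = 24.64 × 33.296 = 820.42 kPa
0.5·γ·B·N_γ·s_γ = 0.5 × 15.363 × 1.06 × 37.2 × 0.92 = 278.67 kPa
q_ult = 820.42 + 278.67 = 1099.1 kPa.

q_ult ≈ 1100 kPa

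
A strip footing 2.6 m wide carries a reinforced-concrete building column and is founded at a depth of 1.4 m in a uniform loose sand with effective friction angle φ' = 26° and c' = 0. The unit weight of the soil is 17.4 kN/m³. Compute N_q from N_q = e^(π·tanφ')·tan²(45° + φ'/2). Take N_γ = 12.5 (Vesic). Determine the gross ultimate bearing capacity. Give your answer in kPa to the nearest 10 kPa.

q_ult ≈ 570 kPa

tan26° = 0.4877, so N_q = e^(π×0.4877)·tan²(58°) = 4.629 × 2.561 = 11.85.
q = γ·D_f = 17.4 × 1.4 = 24.36 kPa.
q·N_q = 24.36 × 11.854 = 288.77 kPa
0.5·γ·B·N_γ = 0.5 × 17.4 × 2.6 × 12.5 = 282.75 kPa
q_ult = 288.77 + 282.75 = 571.52 kPa.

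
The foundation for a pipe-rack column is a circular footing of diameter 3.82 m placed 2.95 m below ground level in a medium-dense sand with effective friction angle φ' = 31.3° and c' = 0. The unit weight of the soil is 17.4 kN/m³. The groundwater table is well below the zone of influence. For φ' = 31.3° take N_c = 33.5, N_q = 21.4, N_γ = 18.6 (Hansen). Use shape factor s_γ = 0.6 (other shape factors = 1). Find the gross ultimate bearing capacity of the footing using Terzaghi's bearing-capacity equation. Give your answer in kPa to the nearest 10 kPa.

q_ult ≈ 1470 kPa

q = γ·D_f = 17.4 × 2.95 = 51.33 kPa.
q·N_q = 51.33 × 21.4 = 1098.5 kPa
0.5·γ·B·N_γ·s_γ = 0.5 × 17.4 × 3.82 × 18.6 × 0.6 = 370.89 kPa
q_ult = 1098.5 + 370.89 = 1469.4 kPa.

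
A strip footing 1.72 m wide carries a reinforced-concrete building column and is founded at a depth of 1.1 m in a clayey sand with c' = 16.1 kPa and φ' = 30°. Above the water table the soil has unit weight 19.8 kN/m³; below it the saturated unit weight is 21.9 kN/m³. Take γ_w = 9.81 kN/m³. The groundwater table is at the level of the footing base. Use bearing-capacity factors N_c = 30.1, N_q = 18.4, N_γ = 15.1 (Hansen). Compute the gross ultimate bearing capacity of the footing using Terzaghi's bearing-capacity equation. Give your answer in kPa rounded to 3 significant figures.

q_ult ≈ 1040 kPa

q = γ·D_f = 19.8 × 1.1 = 21.78 kPa.
For the ½γBN_γ term take γ' = 21.9 − 9.81 = 12.09 kN/m³ (soil below base is submerged).
c·N_c = 16.1 × 30.1 = 484.61 kPa
q·N_q = 21.78 × 18.4 = 400.75 kPa
0.5·γ·B·N_γ = 0.5 × 12.09 × 1.72 × 15.1 = 157 kPa
q_ult = 484.61 + 400.75 + 157 = 1042.4 kPa.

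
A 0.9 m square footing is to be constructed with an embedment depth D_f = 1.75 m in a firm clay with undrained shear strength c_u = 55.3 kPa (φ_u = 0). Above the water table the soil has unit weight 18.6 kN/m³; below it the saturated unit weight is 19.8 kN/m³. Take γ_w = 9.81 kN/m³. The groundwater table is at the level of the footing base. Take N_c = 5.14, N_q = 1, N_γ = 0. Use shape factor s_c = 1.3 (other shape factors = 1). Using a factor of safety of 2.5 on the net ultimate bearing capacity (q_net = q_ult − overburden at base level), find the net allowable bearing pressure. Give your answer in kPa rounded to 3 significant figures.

q_all(net) ≈ 148 kPa

Overburden at base level: q = 18.6 × 1.75 = 32.55 kPa.
Cohesion term c·N_c·s_c = 55.3 × 5.14 × 1.3 = 369.51 kPa; surcharge term q·N_q = 32.55 × 1 = 32.55 kPa.
q_ult = 369.51 + 32.55 = 402.06 kPa.
q_net = 402.06 − 32.55 = 369.51 kPa.
q_all(net) = 369.51 / 2.5 = 147.81 kPa.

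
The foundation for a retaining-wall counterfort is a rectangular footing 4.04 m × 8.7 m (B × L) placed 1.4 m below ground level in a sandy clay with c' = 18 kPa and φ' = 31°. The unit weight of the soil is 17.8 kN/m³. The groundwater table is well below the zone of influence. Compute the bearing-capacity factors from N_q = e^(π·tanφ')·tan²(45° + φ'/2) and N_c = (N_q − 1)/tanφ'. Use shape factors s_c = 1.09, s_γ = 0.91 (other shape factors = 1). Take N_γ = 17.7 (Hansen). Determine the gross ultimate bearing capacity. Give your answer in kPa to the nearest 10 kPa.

q_ult ≈ 1730 kPa

tan31° = 0.6009, so N_q = e^(π×0.6009)·tan²(60.5°) = 6.604 × 3.124 = 20.63.
N_c = (20.63 − 1)/tan31° = 32.67.
q = γ·D_f = 17.8 × 1.4 = 24.92 kPa.
c·N_c·s_c = 18 × 32.671 × 1.09 = 641.01 kPa
q·N_q = 24.92 × 20.631 = 514.12 kPa
0.5·γ·B·N_γ·s_γ = 0.5 × 17.8 × 4.04 × 17.7 × 0.91 = 579.14 kPa
q_ult = 641.01 + 514.12 + 579.14 = 1734.3 kPa.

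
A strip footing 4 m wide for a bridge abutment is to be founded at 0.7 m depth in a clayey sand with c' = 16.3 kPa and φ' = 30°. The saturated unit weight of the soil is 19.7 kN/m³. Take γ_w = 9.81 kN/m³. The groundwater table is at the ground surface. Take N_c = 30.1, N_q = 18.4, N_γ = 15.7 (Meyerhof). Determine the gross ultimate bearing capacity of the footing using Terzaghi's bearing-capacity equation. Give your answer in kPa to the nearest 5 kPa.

Water table at ground surface, so effective unit weight γ' = 19.7 − 9.81 = 9.89 kN/m³ is used throughout; overburden q = 9.89 × 0.7 = 6.923 kPa; the same γ' applies in the ½γBN_γ term.
Cohesion term c·N_c = 16.3 × 30.1 = 490.63 kPa; surcharge term q·N_q = 6.923 × 18.4 = 127.38 kPa; self-weight term 0.5·γ·B·N_γ = 0.5 × 9.89 × 4 × 15.7 = 310.55 kPa.
q_ult = 490.63 + 127.38 + 310.55 = 928.56 kPa.

q_ult ≈ 930 kPa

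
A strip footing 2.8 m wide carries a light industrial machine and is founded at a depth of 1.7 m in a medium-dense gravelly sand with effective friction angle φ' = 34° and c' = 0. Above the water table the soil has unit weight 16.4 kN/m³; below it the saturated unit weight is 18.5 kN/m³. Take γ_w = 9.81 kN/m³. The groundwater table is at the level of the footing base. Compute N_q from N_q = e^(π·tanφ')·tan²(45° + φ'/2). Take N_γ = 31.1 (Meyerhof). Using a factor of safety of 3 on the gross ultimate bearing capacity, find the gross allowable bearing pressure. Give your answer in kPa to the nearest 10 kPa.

q_all ≈ 400 kPa

N_q = e^(π·tan34°)·tan²(62°) = 29.44.
q = γ·D_f = 16.4 × 1.7 = 27.88 kPa.
For the ½γBN_γ term take γ' = 18.5 − 9.81 = 8.69 kN/m³ (soil below base is submerged).
q·N_q = 27.88 × 29.44 = 820.78 kPa
0.5·γ·B·N_γ = 0.5 × 8.69 × 2.8 × 31.1 = 378.36 kPa
q_ult = 820.78 + 378.36 = 1199.1 kPa.
q_all = 1199.1 / 3 = 399.71 kPa.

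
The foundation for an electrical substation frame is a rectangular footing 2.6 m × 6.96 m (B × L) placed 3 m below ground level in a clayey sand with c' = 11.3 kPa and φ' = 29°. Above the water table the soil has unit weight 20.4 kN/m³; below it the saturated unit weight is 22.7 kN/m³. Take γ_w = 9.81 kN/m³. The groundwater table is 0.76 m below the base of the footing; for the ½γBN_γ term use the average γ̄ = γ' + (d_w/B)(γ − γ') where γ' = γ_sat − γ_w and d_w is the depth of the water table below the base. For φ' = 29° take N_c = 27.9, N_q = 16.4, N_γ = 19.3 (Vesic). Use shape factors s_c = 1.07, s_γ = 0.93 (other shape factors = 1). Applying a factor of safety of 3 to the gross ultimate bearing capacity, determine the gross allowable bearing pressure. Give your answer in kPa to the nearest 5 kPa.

Overburden at base level: q = 20.4 × 3 = 61.2 kPa.
The water table is 0.76 m below the base (< B = 2.6 m), so the ½γBN_γ term uses γ̄ = γ' + (d_w/B)(γ − γ') = 12.89 + (0.76/2.6)(20.4 − 12.89) = 15.085 kN/m³.
Cohesion term c·N_c·s_c = 11.3 × 27.9 × 1.07 = 337.34 kPa; surcharge term q·N_q = 61.2 × 16.4 = 1003.7 kPa; self-weight term 0.5·γ·B·N_γ·s_γ = 0.5 × 15.085 × 2.6 × 19.3 × 0.93 = 351.99 kPa.
q_ult = 337.34 + 1003.7 + 351.99 = 1693 kPa.
q_all = q_ult / FS = 1693 / 3 = 564.34 kPa.

q_all ≈ 565 kPa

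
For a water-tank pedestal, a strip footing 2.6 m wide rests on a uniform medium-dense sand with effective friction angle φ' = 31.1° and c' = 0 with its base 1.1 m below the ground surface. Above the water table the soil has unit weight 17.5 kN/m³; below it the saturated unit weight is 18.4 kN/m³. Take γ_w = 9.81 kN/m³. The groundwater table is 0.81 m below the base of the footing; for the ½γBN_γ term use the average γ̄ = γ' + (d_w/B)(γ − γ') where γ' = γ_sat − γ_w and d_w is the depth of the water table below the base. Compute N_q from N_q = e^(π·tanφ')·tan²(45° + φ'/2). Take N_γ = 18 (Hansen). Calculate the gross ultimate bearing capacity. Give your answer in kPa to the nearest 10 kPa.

q_ult ≈ 670 kPa

tan31.1° = 0.6032, so N_q = e^(π×0.6032)·tan²(60.55°) = 6.653 × 3.137 = 20.87.
Effective surcharge at the founding depth q = γ·D_f = 17.5 × 1.1 = 19.25 kPa.
With d_w = 0.81 m < B, γ̄ = 8.59 + (0.81/2.6) × (17.5 − 8.59) = 11.366 kN/m³.
q_ult = q·N_q + 0.5·γ·B·N_γ
     = 19.25 × 20.87 + 0.5 × 11.366 × 2.6 × 18
     = 401.75 + 265.96 = 667.71 kPa.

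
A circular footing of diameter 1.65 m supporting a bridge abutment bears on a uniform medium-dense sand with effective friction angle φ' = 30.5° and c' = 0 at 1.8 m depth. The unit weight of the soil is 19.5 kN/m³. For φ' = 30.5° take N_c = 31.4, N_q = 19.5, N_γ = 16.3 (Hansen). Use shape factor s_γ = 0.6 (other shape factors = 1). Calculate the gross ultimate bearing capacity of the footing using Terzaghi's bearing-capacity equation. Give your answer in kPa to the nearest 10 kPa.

q_ult ≈ 840 kPa

q = γ·D_f = 19.5 × 1.8 = 35.1 kPa.
q·N_q = 35.1 × 19.5 = 684.45 kPa
0.5·γ·B·N_γ·s_γ = 0.5 × 19.5 × 1.65 × 16.3 × 0.6 = 157.34 kPa
q_ult = 684.45 + 157.34 = 841.79 kPa.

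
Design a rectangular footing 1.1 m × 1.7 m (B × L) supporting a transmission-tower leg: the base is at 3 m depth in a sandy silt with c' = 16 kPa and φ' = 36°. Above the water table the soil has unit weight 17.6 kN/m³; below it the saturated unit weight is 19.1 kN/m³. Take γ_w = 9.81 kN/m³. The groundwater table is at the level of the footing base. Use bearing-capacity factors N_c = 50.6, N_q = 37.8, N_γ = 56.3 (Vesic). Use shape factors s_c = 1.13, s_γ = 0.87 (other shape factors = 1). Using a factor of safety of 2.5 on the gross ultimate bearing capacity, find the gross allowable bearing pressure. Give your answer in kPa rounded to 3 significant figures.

Effective surcharge at the founding depth q = γ·D_f = 17.6 × 3 = 52.8 kPa.
The water table coincides with the base, so in the self-weight term γ → γ' = 9.29 kN/m³.
q_ult = c·N_c·s_c + q·N_q + 0.5·γ·B·N_γ·s_γ
     = 16 × 50.6 × 1.13 + 52.8 × 37.8 + 0.5 × 9.29 × 1.1 × 56.3 × 0.87
     = 914.85 + 1995.8 + 250.27 = 3161 kPa.
q_all = 3161 / 2.5 = 1264.4 kPa.

q_all ≈ 1260 kPa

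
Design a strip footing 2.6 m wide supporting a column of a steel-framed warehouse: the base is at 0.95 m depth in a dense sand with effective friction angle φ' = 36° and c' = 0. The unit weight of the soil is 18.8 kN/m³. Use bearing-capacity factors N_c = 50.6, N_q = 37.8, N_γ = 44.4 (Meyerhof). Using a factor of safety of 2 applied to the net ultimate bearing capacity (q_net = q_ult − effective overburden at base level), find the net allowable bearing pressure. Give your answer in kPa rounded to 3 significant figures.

q = γ·D_f = 18.8 × 0.95 = 17.86 kPa.
q·N_q = 17.86 × 37.8 = 675.11 kPa
0.5·γ·B·N_γ = 0.5 × 18.8 × 2.6 × 44.4 = 1085.1 kPa
q_ult = 675.11 + 1085.1 = 1760.2 kPa.
Net ultimate: q_net = 1760.2 − 17.86 = 1742.4 kPa.
q_all(net) = 1742.4 / 2 = 871.19 kPa.

q_all(net) ≈ 871 kPa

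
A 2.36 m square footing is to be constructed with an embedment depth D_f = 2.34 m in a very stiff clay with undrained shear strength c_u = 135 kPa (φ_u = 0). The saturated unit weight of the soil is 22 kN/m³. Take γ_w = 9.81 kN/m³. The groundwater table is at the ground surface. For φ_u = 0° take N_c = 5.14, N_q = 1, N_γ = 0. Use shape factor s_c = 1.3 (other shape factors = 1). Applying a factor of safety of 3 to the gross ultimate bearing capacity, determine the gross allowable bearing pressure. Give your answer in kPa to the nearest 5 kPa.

Water table at ground surface, so effective unit weight γ' = 22 − 9.81 = 12.19 kN/m³ is used throughout; overburden q = 12.19 × 2.34 = 28.525 kPa.
Cohesion term c·N_c·s_c = 135 × 5.14 × 1.3 = 902.07 kPa; surcharge term q·N_q = 28.525 × 1 = 28.525 kPa.
q_ult = 902.07 + 28.525 = 930.59 kPa.
q_all = q_ult / FS = 930.59 / 3 = 310.2 kPa.

q_all ≈ 310 kPa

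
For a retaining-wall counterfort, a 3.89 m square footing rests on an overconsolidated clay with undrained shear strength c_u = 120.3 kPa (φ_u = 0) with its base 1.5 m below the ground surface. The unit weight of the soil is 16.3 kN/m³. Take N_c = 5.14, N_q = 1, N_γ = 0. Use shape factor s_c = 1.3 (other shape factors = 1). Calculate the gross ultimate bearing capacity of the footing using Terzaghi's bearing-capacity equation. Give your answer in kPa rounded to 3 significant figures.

q = γ·D_f = 16.3 × 1.5 = 24.45 kPa.
c·N_c·s_c = 120.3 × 5.14 × 1.3 = 803.84 kPa
q·N_q = 24.45 × 1 = 24.45 kPa
q_ult = 803.84 + 24.45 = 828.29 kPa.

q_ult ≈ 828 kPa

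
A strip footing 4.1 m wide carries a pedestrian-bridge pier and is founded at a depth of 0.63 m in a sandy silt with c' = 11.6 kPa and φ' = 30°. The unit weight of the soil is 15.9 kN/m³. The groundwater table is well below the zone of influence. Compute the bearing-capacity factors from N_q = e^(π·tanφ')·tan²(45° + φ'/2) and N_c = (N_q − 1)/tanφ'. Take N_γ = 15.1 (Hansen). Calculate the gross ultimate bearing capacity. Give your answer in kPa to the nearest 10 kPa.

tan30° = 0.5774, so N_q = e^(π×0.5774)·tan²(60°) = 6.134 × 3.0 = 18.4.
N_c = (18.4 − 1)/tan30° = 30.14.
Effective surcharge at the founding depth q = γ·D_f = 15.9 × 0.63 = 10.017 kPa.
q_ult = c·N_c + q·N_q + 0.5·γ·B·N_γ
     = 11.6 × 30.14 + 10.017 × 18.401 + 0.5 × 15.9 × 4.1 × 15.1
     = 349.62 + 184.32 + 492.18 = 1026.1 kPa.

q_ult ≈ 1030 kPa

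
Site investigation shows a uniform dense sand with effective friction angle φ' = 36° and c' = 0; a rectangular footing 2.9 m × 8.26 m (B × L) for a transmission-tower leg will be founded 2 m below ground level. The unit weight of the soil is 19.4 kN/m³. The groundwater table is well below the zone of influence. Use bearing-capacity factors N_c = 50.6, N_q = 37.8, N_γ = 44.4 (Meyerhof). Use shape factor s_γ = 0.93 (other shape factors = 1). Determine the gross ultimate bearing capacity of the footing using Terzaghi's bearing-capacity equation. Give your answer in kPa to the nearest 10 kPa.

q_ult ≈ 2630 kPa

Effective surcharge at the founding depth q = γ·D_f = 19.4 × 2 = 38.8 kPa.
q_ult = q·N_q + 0.5·γ·B·N_γ·s_γ
     = 38.8 × 37.8 + 0.5 × 19.4 × 2.9 × 44.4 × 0.93
     = 1466.6 + 1161.5 = 2628.2 kPa.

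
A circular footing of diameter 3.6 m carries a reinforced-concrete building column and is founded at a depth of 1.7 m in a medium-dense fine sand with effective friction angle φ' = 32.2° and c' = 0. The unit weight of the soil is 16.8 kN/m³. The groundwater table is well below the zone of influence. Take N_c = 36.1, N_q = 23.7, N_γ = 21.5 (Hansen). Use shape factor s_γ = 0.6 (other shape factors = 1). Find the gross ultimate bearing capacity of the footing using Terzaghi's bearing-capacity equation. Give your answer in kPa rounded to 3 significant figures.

Effective surcharge at the founding depth q = γ·D_f = 16.8 × 1.7 = 28.56 kPa.
q_ult = q·N_q + 0.5·γ·B·N_γ·s_γ
     = 28.56 × 23.7 + 0.5 × 16.8 × 3.6 × 21.5 × 0.6
     = 676.87 + 390.1 = 1067 kPa.

q_ult ≈ 1070 kPa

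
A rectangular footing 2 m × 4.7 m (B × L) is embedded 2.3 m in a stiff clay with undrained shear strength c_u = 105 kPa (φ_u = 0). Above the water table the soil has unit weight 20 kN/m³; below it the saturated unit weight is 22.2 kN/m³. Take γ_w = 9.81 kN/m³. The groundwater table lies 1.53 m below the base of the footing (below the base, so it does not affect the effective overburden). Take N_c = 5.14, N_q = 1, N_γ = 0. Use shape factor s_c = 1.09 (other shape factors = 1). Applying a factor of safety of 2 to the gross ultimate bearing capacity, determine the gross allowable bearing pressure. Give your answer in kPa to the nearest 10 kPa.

q_all ≈ 320 kPa

Effective surcharge at the founding depth q = γ·D_f = 20 × 2.3 = 46 kPa.
q_ult = c·N_c·s_c + q·N_q
     = 105 × 5.14 × 1.09 + 46 × 1
     = 588.27 + 46 = 634.27 kPa.
q_all = q_ult / FS = 634.27 / 2 = 317.14 kPa.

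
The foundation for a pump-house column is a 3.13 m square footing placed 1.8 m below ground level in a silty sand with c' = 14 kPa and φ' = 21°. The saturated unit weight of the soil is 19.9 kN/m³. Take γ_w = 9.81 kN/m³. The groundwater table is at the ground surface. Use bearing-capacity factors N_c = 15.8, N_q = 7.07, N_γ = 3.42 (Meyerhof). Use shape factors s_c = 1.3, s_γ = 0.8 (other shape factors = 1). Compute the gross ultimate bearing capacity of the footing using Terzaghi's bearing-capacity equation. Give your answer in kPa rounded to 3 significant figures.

q_ult ≈ 459 kPa

γ' = 19.9 − 9.81 = 10.09 kN/m³ (submerged throughout). q = 10.09 × 1.8 = 18.162 kPa; the same γ' applies in the ½γBN_γ term.
c·N_c·s_c = 14 × 15.8 × 1.3 = 287.56 kPa
q·N_q = 18.162 × 7.07 = 128.41 kPa
0.5·γ·B·N_γ·s_γ = 0.5 × 10.09 × 3.13 × 3.42 × 0.8 = 43.204 kPa
q_ult = 287.56 + 128.41 + 43.204 = 459.17 kPa.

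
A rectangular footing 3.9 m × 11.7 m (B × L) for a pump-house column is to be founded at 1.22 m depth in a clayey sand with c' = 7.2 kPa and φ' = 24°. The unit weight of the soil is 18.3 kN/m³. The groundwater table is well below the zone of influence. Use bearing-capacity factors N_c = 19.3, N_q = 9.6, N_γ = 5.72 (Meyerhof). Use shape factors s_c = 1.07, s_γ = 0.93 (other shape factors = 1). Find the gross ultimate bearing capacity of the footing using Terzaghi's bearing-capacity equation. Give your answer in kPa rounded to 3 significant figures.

q_ult ≈ 553 kPa

Effective surcharge at the founding depth q = γ·D_f = 18.3 × 1.22 = 22.326 kPa.
q_ult = c·N_c·s_c + q·N_q + 0.5·γ·B·N_γ·s_γ
     = 7.2 × 19.3 × 1.07 + 22.326 × 9.6 + 0.5 × 18.3 × 3.9 × 5.72 × 0.93
     = 148.69 + 214.33 + 189.83 = 552.85 kPa.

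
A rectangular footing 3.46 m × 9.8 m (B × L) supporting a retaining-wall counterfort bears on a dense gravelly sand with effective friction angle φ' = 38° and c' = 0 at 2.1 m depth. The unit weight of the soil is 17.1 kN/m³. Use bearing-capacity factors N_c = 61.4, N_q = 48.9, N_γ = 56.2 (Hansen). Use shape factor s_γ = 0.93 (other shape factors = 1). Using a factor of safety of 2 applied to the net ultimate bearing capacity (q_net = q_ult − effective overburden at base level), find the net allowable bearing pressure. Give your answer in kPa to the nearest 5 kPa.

q_all(net) ≈ 1635 kPa

Effective surcharge at the founding depth q = γ·D_f = 17.1 × 2.1 = 35.91 kPa.
q_ult = q·N_q + 0.5·γ·B·N_γ·s_γ
     = 35.91 × 48.9 + 0.5 × 17.1 × 3.46 × 56.2 × 0.93
     = 1756 + 1546.2 = 3302.2 kPa.
Net ultimate: q_net = 3302.2 − 35.91 = 3266.3 kPa.
q_all(net) = 3266.3 / 2 = 1633.1 kPa.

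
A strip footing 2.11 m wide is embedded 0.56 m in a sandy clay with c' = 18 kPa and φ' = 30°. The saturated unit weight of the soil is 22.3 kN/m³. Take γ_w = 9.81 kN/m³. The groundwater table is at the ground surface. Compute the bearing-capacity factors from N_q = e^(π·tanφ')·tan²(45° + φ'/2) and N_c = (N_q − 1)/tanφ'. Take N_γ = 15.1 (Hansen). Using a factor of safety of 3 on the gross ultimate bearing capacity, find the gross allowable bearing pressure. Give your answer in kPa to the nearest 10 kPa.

q_all ≈ 290 kPa

N_q = e^(π·tan30°)·tan²(60°) = 18.4; N_c = (N_q − 1)/tanφ' = 30.14.
γ' = 22.3 − 9.81 = 12.49 kN/m³ (submerged throughout). q = 12.49 × 0.56 = 6.9944 kPa; the same γ' applies in the ½γBN_γ term.
c·N_c = 18 × 30.14 = 542.51 kPa
q·N_q = 6.9944 × 18.401 = 128.7 kPa
0.5·γ·B·N_γ = 0.5 × 12.49 × 2.11 × 15.1 = 198.97 kPa
q_ult = 542.51 + 128.7 + 198.97 = 870.19 kPa.
q_all = 870.19 / 3 = 290.06 kPa.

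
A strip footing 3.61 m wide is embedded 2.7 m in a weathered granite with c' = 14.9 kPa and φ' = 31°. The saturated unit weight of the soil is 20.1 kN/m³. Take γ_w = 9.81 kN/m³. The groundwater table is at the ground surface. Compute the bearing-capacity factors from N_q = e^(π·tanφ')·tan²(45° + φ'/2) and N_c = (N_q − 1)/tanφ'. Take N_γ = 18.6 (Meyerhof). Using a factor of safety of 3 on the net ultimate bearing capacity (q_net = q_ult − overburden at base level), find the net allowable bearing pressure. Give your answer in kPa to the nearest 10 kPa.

N_q = e^(π·tan31°)·tan²(60.5°) = 20.63; N_c = (N_q − 1)/tanφ' = 32.67.
Water table at ground surface, so effective unit weight γ' = 20.1 − 9.81 = 10.29 kN/m³ is used throughout; overburden q = 10.29 × 2.7 = 27.783 kPa; the same γ' applies in the ½γBN_γ term.
Cohesion term c·N_c = 14.9 × 32.671 = 486.8 kPa; surcharge term q·N_q = 27.783 × 20.631 = 573.19 kPa; self-weight term 0.5·γ·B·N_γ = 0.5 × 10.29 × 3.61 × 18.6 = 345.47 kPa.
q_ult = 486.8 + 573.19 + 345.47 = 1405.5 kPa.
q_net = 1405.5 − 27.783 = 1377.7 kPa.
q_all(net) = 1377.7 / 3 = 459.22 kPa.

q_all(net) ≈ 460 kPa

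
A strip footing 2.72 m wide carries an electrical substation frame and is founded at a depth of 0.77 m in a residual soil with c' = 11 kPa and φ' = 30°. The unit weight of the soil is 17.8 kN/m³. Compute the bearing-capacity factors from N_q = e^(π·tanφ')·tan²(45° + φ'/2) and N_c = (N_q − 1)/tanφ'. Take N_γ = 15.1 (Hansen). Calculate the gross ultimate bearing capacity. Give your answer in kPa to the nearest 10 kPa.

tan30° = 0.5774, so N_q = e^(π×0.5774)·tan²(60°) = 6.134 × 3.0 = 18.4.
N_c = (18.4 − 1)/tan30° = 30.14.
Overburden at base level: q = 17.8 × 0.77 = 13.706 kPa.
Cohesion term c·N_c = 11 × 30.14 = 331.54 kPa; surcharge term q·N_q = 13.706 × 18.401 = 252.21 kPa; self-weight term 0.5·γ·B·N_γ = 0.5 × 17.8 × 2.72 × 15.1 = 365.54 kPa.
q_ult = 331.54 + 252.21 + 365.54 = 949.28 kPa.

q_ult ≈ 950 kPa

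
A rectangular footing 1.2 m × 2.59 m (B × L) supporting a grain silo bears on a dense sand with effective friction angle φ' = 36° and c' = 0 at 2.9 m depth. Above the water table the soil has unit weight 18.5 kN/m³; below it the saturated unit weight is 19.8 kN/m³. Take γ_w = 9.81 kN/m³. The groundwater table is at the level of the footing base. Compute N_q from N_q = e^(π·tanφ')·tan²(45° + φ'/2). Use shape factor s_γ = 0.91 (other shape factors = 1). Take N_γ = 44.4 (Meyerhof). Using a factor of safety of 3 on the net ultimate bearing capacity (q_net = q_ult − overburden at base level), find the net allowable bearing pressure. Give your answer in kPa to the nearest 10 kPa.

q_all(net) ≈ 740 kPa

N_q = e^(π·tan36°)·tan²(63°) = 37.75.
Overburden at base level: q = 18.5 × 2.9 = 53.65 kPa.
Below the base the soil is submerged, so the ½γBN_γ term uses γ' = 19.8 − 9.81 = 9.99 kN/m³.
Surcharge term q·N_q = 53.65 × 37.752 = 2025.4 kPa; self-weight term 0.5·γ·B·N_γ·s_γ = 0.5 × 9.99 × 1.2 × 44.4 × 0.91 = 242.18 kPa.
q_ult = 2025.4 + 242.18 = 2267.6 kPa.
q_net = 2267.6 − 53.65 = 2214 kPa.
q_all(net) = 2214 / 3 = 737.98 kPa.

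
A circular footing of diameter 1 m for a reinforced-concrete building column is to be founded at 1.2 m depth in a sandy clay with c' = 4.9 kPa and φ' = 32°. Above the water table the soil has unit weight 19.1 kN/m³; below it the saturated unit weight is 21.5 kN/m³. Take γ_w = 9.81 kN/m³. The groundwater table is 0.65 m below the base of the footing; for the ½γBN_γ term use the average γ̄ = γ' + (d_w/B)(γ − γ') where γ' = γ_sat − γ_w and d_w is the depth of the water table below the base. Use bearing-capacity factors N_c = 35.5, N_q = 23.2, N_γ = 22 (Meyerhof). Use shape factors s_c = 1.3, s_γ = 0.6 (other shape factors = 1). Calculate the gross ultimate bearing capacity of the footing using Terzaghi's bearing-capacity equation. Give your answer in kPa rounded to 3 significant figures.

q = γ·D_f = 19.1 × 1.2 = 22.92 kPa.
γ' = 11.69 kN/m³; averaging over the depth B below the base, γ̄ = γ' + (d_w/B)(γ − γ') = 16.507 kN/m³.
c·N_c·s_c = 4.9 × 35.5 × 1.3 = 226.14 kPa
q·N_q = 22.92 × 23.2 = 531.74 kPa
0.5·γ·B·N_γ·s_γ = 0.5 × 16.507 × 1 × 22 × 0.6 = 108.94 kPa
q_ult = 226.14 + 531.74 + 108.94 = 866.82 kPa.

q_ult ≈ 867 kPa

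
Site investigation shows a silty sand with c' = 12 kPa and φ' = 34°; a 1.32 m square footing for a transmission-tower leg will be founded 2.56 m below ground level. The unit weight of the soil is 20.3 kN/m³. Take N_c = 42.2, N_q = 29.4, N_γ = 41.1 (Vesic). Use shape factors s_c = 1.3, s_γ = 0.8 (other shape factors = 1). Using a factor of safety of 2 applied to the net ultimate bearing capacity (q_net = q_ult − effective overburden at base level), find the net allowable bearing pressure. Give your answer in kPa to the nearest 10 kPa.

q = γ·D_f = 20.3 × 2.56 = 51.968 kPa.
c·N_c·s_c = 12 × 42.2 × 1.3 = 658.32 kPa
q·N_q = 51.968 × 29.4 = 1527.9 kPa
0.5·γ·B·N_γ·s_γ = 0.5 × 20.3 × 1.32 × 41.1 × 0.8 = 440.53 kPa
q_ult = 658.32 + 1527.9 + 440.53 = 2626.7 kPa.
Net ultimate: q_net = 2626.7 − 51.968 = 2574.7 kPa.
q_all(net) = 2574.7 / 2 = 1287.4 kPa.

q_all(net) ≈ 1290 kPa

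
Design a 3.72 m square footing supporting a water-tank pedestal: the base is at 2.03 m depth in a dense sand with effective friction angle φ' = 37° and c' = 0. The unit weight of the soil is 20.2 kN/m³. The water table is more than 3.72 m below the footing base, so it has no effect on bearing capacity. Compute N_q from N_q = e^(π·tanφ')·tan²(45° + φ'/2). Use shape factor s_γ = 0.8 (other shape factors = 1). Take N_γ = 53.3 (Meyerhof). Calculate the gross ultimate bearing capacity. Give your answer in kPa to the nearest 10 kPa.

tan37° = 0.7536, so N_q = e^(π×0.7536)·tan²(63.5°) = 10.669 × 4.023 = 42.92.
Effective surcharge at the founding depth q = γ·D_f = 20.2 × 2.03 = 41.006 kPa.
q_ult = q·N_q + 0.5·γ·B·N_γ·s_γ
     = 41.006 × 42.92 + 0.5 × 20.2 × 3.72 × 53.3 × 0.8
     = 1760 + 1602.1 = 3362 kPa.

q_ult ≈ 3360 kPa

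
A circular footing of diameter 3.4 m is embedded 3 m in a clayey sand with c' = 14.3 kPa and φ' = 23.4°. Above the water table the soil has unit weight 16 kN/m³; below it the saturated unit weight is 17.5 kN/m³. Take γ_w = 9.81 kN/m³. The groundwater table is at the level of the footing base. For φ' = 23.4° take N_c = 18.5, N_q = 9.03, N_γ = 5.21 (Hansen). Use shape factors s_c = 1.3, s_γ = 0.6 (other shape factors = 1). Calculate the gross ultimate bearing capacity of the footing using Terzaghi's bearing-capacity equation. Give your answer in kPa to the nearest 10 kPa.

Effective surcharge at the founding depth q = γ·D_f = 16 × 3 = 48 kPa.
The water table coincides with the base, so in the self-weight term γ → γ' = 7.69 kN/m³.
q_ult = c·N_c·s_c + q·N_q + 0.5·γ·B·N_γ·s_γ
     = 14.3 × 18.5 × 1.3 + 48 × 9.03 + 0.5 × 7.69 × 3.4 × 5.21 × 0.6
     = 343.92 + 433.44 + 40.866 = 818.22 kPa.

q_ult ≈ 820 kPa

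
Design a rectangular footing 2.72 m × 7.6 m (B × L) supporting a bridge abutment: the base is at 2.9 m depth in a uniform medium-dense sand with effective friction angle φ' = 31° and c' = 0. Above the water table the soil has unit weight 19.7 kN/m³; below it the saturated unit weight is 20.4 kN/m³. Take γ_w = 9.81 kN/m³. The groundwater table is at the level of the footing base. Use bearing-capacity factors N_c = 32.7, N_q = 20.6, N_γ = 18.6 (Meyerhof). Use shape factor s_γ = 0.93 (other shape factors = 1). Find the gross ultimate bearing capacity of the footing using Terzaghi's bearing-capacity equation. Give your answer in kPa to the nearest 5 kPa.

Overburden at base level: q = 19.7 × 2.9 = 57.13 kPa.
Below the base the soil is submerged, so the ½γBN_γ term uses γ' = 20.4 − 9.81 = 10.59 kN/m³.
Surcharge term q·N_q = 57.13 × 20.6 = 1176.9 kPa; self-weight term 0.5·γ·B·N_γ·s_γ = 0.5 × 10.59 × 2.72 × 18.6 × 0.93 = 249.13 kPa.
q_ult = 1176.9 + 249.13 = 1426 kPa.

q_ult ≈ 1425 kPa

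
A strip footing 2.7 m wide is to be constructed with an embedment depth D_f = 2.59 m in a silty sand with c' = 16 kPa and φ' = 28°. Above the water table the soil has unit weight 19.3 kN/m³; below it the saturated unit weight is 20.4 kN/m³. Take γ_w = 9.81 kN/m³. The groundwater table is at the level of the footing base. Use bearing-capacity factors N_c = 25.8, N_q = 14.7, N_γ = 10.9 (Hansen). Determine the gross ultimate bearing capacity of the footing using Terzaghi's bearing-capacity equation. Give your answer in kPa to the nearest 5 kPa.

q = γ·D_f = 19.3 × 2.59 = 49.987 kPa.
For the ½γBN_γ term take γ' = 20.4 − 9.81 = 10.59 kN/m³ (soil below base is submerged).
c·N_c = 16 × 25.8 = 412.8 kPa
q·N_q = 49.987 × 14.7 = 734.81 kPa
0.5·γ·B·N_γ = 0.5 × 10.59 × 2.7 × 10.9 = 155.83 kPa
q_ult = 412.8 + 734.81 + 155.83 = 1303.4 kPa.

q_ult ≈ 1305 kPa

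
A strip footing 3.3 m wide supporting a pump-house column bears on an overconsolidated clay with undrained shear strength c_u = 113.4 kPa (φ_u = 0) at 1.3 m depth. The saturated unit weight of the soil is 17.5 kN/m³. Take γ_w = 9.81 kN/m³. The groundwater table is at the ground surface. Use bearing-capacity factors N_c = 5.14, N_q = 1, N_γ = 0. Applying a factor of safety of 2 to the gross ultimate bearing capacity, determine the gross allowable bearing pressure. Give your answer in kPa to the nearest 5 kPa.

q_all ≈ 295 kPa

Water table at ground surface, so effective unit weight γ' = 17.5 − 9.81 = 7.69 kN/m³ is used throughout; overburden q = 7.69 × 1.3 = 9.997 kPa.
Cohesion term c·N_c = 113.4 × 5.14 = 582.88 kPa; surcharge term q·N_q = 9.997 × 1 = 9.997 kPa.
q_ult = 582.88 + 9.997 = 592.87 kPa.
q_all = q_ult / FS = 592.87 / 2 = 296.44 kPa.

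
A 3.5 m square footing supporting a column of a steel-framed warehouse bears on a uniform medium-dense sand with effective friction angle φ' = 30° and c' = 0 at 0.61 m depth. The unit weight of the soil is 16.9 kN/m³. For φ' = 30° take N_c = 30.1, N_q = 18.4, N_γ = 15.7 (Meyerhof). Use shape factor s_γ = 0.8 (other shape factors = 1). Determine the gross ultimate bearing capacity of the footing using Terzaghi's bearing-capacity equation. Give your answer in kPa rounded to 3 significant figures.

q_ult ≈ 561 kPa

q = γ·D_f = 16.9 × 0.61 = 10.309 kPa.
q·N_q = 10.309 × 18.4 = 189.69 kPa
0.5·γ·B·N_γ·s_γ = 0.5 × 16.9 × 3.5 × 15.7 × 0.8 = 371.46 kPa
q_ult = 189.69 + 371.46 = 561.15 kPa.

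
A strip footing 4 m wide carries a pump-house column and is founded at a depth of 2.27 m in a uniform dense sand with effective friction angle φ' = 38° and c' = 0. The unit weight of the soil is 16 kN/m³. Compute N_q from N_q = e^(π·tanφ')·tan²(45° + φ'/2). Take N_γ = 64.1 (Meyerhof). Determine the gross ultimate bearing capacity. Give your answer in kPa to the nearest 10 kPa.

tan38° = 0.7813, so N_q = e^(π×0.7813)·tan²(64°) = 11.64 × 4.204 = 48.93.
Overburden at base level: q = 16 × 2.27 = 36.32 kPa.
Surcharge term q·N_q = 36.32 × 48.933 = 1777.3 kPa; self-weight term 0.5·γ·B·N_γ = 0.5 × 16 × 4 × 64.1 = 2051.2 kPa.
q_ult = 1777.3 + 2051.2 = 3828.5 kPa.

q_ult ≈ 3830 kPa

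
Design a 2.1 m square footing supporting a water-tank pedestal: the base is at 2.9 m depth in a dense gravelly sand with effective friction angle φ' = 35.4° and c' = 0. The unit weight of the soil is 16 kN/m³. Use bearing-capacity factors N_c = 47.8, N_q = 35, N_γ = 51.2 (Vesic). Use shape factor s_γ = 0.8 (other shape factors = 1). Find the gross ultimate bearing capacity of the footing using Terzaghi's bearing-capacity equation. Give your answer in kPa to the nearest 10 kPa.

Overburden at base level: q = 16 × 2.9 = 46.4 kPa.
Surcharge term q·N_q = 46.4 × 35 = 1624 kPa; self-weight term 0.5·γ·B·N_γ·s_γ = 0.5 × 16 × 2.1 × 51.2 × 0.8 = 688.13 kPa.
q_ult = 1624 + 688.13 = 2312.1 kPa.

q_ult ≈ 2310 kPa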